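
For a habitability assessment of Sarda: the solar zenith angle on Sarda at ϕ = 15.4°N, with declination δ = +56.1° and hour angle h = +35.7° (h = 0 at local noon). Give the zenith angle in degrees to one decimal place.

θ_z = 48.9°

cos θ_z = sin ϕ sin δ + cos ϕ cos δ cos h = 0.220415 + 0.436673 = 0.657088.
θ_z = arccos(0.657088) = 48.9°.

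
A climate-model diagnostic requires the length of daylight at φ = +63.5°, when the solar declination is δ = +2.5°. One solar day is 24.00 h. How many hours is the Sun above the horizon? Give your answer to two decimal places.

cos H₀ = −tan φ · tan δ = −tan(+63.5°) × tan(+2.500°) = -0.0876, so H₀ = 1.6585 rad = 95.02°.
Daylight = 2H₀/(2π) × 24.00 h = (1.6585/π) × 24.00 = 12.67 h.

12.67 h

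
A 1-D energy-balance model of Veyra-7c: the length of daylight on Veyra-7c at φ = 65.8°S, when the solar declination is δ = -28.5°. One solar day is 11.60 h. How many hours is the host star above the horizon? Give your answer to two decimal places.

Sunrise equation: cos H₀ = −tan φ · tan δ = -1.2081 ≤ −1, so the host star never sets (polar day) and H₀ = π.
Daylight = 2H₀/(2π) × 11.60 h = (3.1416/π) × 11.60 = 11.60 h.

11.60 h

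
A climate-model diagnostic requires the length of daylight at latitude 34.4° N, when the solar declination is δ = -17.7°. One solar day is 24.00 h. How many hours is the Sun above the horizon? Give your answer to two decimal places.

cos H₀ = −tan φ · tan δ = −tan(+34.4°) × tan(-17.700°) = 0.2185, so H₀ = 1.3505 rad = 77.38°.
Daylight = 2H₀/(2π) × 24.00 h = (1.3505/π) × 24.00 = 10.32 h.

10.32 h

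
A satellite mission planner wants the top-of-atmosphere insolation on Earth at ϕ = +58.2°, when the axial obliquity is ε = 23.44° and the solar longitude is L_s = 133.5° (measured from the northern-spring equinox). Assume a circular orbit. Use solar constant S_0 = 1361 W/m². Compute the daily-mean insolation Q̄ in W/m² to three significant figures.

Solar declination: sin δ = sin ε · sin L_s = sin 23.44° × sin 133.5° = 0.28855, so δ = +16.771°.
cos h₀ = −tan(+58.2°) tan(+16.771°) = -0.4860, h₀ = 2.0784 rad.
Bracket: h₀ sin ϕ sin δ + cos ϕ cos δ sin h₀ = 2.0784×0.84989×0.28855 + 0.52696×0.95747×0.87393 = 0.509698 + 0.440940 = 0.950638.
Q̄ = (S_0/π) × [bracket] = (1361/π) × 0.950638 = 411.8 W/m².

Q̄ ≈ 412 W/m²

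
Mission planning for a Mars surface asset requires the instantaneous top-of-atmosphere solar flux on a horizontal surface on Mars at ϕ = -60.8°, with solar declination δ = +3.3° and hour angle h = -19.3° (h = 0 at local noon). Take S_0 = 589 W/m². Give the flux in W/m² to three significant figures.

241 W/m²

cos θ_z = sin ϕ sin δ + cos ϕ cos δ cos h = -0.050249 + 0.459679 = 0.409430.
Flux = S_0 · cos θ_z = 589 × 0.409430 = 241.2 W/m².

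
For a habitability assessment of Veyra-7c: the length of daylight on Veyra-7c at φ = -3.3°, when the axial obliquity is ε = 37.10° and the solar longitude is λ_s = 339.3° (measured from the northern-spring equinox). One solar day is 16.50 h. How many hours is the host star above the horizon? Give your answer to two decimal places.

Solar declination: sin δ = sin ε · sin λ_s = sin 37.10° × sin 339.3° = -0.21322, so δ = -12.311°.
cos H₀ = −tan φ · tan δ = −tan(-3.3°) × tan(-12.311°) = -0.0126, so H₀ = 1.5834 rad = 90.72°.
Daylight = 2H₀/(2π) × 16.50 h = (1.5834/π) × 16.50 = 8.32 h.

8.32 h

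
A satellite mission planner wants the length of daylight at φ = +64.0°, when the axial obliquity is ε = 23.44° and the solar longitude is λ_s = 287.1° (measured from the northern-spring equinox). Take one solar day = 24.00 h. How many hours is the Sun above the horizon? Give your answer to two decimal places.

Solar declination: sin δ = sin ε · sin λ_s = sin 23.44° × sin 287.1° = -0.38020, so δ = -22.346°.
cos H₀ = −tan φ · tan δ = −tan(+64.0°) × tan(-22.346°) = 0.8428, so H₀ = 0.5683 rad = 32.56°.
Daylight = 2H₀/(2π) × 24.00 h = (0.5683/π) × 24.00 = 4.34 h.

4.34 h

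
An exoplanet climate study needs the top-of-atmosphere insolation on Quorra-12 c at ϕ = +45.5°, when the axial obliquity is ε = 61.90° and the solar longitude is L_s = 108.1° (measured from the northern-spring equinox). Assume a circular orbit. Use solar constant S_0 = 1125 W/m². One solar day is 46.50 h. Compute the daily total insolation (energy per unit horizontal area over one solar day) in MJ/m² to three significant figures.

Solar declination: sin δ = sin ε · sin L_s = sin 61.90° × sin 108.1° = 0.83848, so δ = +56.979°.
cos h₀ = −tan(+45.5°) tan(+56.979°) = -1.5658 ≤ −1 ⇒ polar day, h₀ = π.
Bracket: h₀ sin ϕ sin δ + cos ϕ cos δ sin h₀ = 3.1416×0.71325×0.83848 + 0.70091×0.54494×0.00000 = 1.878821 + 0.000000 = 1.878821.
Q̄ = (S_0/π) × [bracket] = (1125/π) × 1.878821 = 672.80 W/m².
Daily total = Q̄ × 46.50 h × 3600 s/h = 672.80 × 46.50 × 3600 / 10⁶ = 112.6 MJ/m².

113 MJ/m²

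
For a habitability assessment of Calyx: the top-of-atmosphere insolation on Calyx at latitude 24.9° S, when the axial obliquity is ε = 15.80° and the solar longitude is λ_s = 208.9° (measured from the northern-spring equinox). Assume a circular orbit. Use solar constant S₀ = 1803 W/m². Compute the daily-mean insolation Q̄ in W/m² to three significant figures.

Solar declination: sin δ = sin ε · sin λ_s = sin 15.80° × sin 208.9° = -0.13159, so δ = -7.561°.
cos H₀ = −tan(-24.9°) tan(-7.561°) = -0.0616, H₀ = 1.6325 rad.
Bracket: H₀ sin φ sin δ + cos φ cos δ sin H₀ = 1.6325×-0.42104×-0.13159 + 0.90704×0.99130×0.99810 = 0.090448 + 0.897440 = 0.987888.
Q̄ = (S₀/π) × [bracket] = (1803/π) × 0.987888 = 567.0 W/m².

Q̄ ≈ 567 W/m²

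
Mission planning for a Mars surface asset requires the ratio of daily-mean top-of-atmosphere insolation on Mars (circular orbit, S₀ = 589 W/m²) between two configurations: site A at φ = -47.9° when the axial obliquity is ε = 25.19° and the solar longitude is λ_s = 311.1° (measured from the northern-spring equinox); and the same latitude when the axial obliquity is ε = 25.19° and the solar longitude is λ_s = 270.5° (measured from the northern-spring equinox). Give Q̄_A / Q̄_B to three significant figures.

Q̄_A / Q̄_B ≈ 0.888

— Configuration A (φ=-47.9°):
Solar declination: sin δ = sin ε · sin λ_s = sin 25.19° × sin 311.1° = -0.32073, so δ = -18.707°.
cos H₀ = −tan(-47.9°) tan(-18.707°) = -0.3748, H₀ = 1.9549 rad.
Bracket: H₀ sin φ sin δ + cos φ cos δ sin H₀ = 1.9549×-0.74198×-0.32073 + 0.67043×0.94717×0.92712 = 0.465218 + 0.588732 = 1.053950.
Q̄ = (S₀/π) × [bracket] = (589/π) × 1.053950 = 197.60 W/m².
— Configuration B (φ=-47.9°):
Solar declination: sin δ = sin ε · sin λ_s = sin 25.19° × sin 270.5° = -0.42561, so δ = -25.189°.
cos H₀ = −tan(-47.9°) tan(-25.189°) = -0.5205, H₀ = 2.1183 rad.
Bracket: H₀ sin φ sin δ + cos φ cos δ sin H₀ = 2.1183×-0.74198×-0.42561 + 0.67043×0.90491×0.85385 = 0.668947 + 0.518013 = 1.186960.
Q̄ = (S₀/π) × [bracket] = (589/π) × 1.186960 = 222.54 W/m².
Ratio Q̄_A / Q̄_B = 197.60 / 222.54 = 0.8879.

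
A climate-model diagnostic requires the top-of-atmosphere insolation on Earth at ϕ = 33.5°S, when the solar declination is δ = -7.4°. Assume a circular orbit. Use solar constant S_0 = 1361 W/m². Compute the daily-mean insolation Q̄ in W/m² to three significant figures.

Q̄ ≈ 408 W/m²

cos h₀ = −tan(-33.5°) tan(-7.400°) = -0.0860, h₀ = 1.6569 rad.
Bracket: h₀ sin ϕ sin δ + cos ϕ cos δ sin h₀ = 1.6569×-0.55194×-0.12880 + 0.83389×0.99167×0.99630 = 0.117789 + 0.823884 = 0.941673.
Q̄ = (S_0/π) × [bracket] = (1361/π) × 0.941673 = 408.0 W/m².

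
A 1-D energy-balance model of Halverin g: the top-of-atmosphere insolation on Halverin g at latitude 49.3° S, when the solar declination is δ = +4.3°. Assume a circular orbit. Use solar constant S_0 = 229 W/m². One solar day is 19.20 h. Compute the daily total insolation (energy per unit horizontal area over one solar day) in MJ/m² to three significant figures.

cos h₀ = −tan(-49.3°) tan(+4.300°) = 0.0874, h₀ = 1.4833 rad.
Bracket: h₀ sin ϕ sin δ + cos ϕ cos δ sin h₀ = 1.4833×-0.75813×0.07498 + 0.65210×0.99719×0.99617 = -0.084318 + 0.647777 = 0.563459.
Q̄ = (S_0/π) × [bracket] = (229/π) × 0.563459 = 41.072 W/m².
Daily total = Q̄ × 19.20 h × 3600 s/h = 41.072 × 19.20 × 3600 / 10⁶ = 2.839 MJ/m².

2.84 MJ/m²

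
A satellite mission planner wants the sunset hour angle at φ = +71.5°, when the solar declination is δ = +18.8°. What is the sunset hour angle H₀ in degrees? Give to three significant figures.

H₀ = 180°

Sunrise equation: cos H₀ = −tan φ · tan δ = -1.0174 ≤ −1, so the Sun never sets (polar day) and H₀ = π.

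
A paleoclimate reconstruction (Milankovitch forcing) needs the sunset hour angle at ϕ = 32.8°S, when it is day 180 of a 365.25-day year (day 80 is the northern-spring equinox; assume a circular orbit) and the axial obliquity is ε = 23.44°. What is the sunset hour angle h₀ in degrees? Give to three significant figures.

h₀ = 74.0°

Solar longitude: L_s = 360° × (180 − 80)/365.25 = 98.563°.
sin δ = sin 23.44° × sin 98.563° = 0.39335, so δ = +23.163°.
cos h₀ = −tan ϕ · tan δ = −tan(-32.8°) × tan(+23.163°) = 0.2757, so h₀ = 1.2915 rad = 73.99°.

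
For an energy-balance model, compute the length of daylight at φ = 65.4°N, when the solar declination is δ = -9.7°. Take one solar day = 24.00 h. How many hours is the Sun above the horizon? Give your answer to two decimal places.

9.08 h

cos H₀ = −tan φ · tan δ = −tan(+65.4°) × tan(-9.700°) = 0.3734, so H₀ = 1.1882 rad = 68.08°.
Daylight = 2H₀/(2π) × 24.00 h = (1.1882/π) × 24.00 = 9.08 h.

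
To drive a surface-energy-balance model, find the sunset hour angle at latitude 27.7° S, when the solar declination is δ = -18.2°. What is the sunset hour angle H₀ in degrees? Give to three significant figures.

H₀ = 99.9°

cos H₀ = −tan φ · tan δ = −tan(-27.7°) × tan(-18.200°) = -0.1726, so H₀ = 1.7443 rad = 99.94°.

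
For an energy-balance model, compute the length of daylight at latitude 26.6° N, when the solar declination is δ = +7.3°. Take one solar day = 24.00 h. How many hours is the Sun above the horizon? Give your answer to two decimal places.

12.49 h

cos h₀ = −tan ϕ · tan δ = −tan(+26.6°) × tan(+7.300°) = -0.0641, so h₀ = 1.6350 rad = 93.68°.
Daylight = 2h₀/(2π) × 24.00 h = (1.6350/π) × 24.00 = 12.49 h.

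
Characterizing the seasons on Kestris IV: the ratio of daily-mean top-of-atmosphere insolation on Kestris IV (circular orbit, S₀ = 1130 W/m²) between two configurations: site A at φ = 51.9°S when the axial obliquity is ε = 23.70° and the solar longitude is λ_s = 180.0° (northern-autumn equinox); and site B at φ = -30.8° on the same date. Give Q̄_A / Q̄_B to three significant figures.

— Configuration A (φ=-51.9°):
Solar declination: sin δ = sin ε · sin λ_s = sin 23.70° × sin 180.0° = 0.00000, so δ = +0.000°.
cos H₀ = −tan(-51.9°) tan(+0.000°) = 0.0000, H₀ = 1.5708 rad.
Bracket: H₀ sin φ sin δ + cos φ cos δ sin H₀ = 1.5708×-0.78694×0.00000 + 0.61704×1.00000×1.00000 = -0.000000 + 0.617040 = 0.617040.
Q̄ = (S₀/π) × [bracket] = (1130/π) × 0.617040 = 221.94 W/m².
— Configuration B (φ=-30.8°):
cos H₀ = −tan(-30.8°) tan(+0.000°) = 0.0000, H₀ = 1.5708 rad.
Bracket: H₀ sin φ sin δ + cos φ cos δ sin H₀ = 1.5708×-0.51204×0.00000 + 0.85896×1.00000×1.00000 = -0.000000 + 0.858960 = 0.858960.
Q̄ = (S₀/π) × [bracket] = (1130/π) × 0.858960 = 308.96 W/m².
Ratio Q̄_A / Q̄_B = 221.94 / 308.96 = 0.7183.

Q̄_A / Q̄_B ≈ 0.718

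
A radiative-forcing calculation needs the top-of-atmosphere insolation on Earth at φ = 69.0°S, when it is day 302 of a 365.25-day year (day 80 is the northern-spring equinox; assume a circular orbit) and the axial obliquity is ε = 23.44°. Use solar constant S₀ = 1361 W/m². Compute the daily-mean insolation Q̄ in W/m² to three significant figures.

Q̄ ≈ 344 W/m²

Solar longitude: λ_s = 360° × (302 − 80)/365.25 = 218.809°.
sin δ = sin 23.44° × sin 218.809° = -0.24930, so δ = -14.436°.
cos H₀ = −tan(-69.0°) tan(-14.436°) = -0.6706, H₀ = 2.3059 rad.
Bracket: H₀ sin φ sin δ + cos φ cos δ sin H₀ = 2.3059×-0.93358×-0.24930 + 0.35837×0.96843×0.74179 = 0.536679 + 0.257443 = 0.794122.
Q̄ = (S₀/π) × [bracket] = (1361/π) × 0.794122 = 344.0 W/m².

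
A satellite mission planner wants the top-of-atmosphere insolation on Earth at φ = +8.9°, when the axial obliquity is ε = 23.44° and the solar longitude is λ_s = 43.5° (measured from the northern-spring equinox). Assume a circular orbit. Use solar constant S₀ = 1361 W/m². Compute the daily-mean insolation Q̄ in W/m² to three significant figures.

Solar declination: sin δ = sin ε · sin λ_s = sin 23.44° × sin 43.5° = 0.27382, so δ = +15.892°.
cos H₀ = −tan(+8.9°) tan(+15.892°) = -0.0446, H₀ = 1.6154 rad.
Bracket: H₀ sin φ sin δ + cos φ cos δ sin H₀ = 1.6154×0.15471×0.27382 + 0.98796×0.96178×0.99901 = 0.068433 + 0.949259 = 1.017692.
Q̄ = (S₀/π) × [bracket] = (1361/π) × 1.017692 = 440.9 W/m².

Q̄ ≈ 441 W/m²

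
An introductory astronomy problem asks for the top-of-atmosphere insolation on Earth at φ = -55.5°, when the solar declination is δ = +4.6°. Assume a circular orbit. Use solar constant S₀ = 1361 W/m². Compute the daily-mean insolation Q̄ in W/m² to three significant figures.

Q̄ ≈ 201 W/m²

cos H₀ = −tan(-55.5°) tan(+4.600°) = 0.1171, H₀ = 1.4535 rad.
Bracket: H₀ sin φ sin δ + cos φ cos δ sin H₀ = 1.4535×-0.82413×0.08020 + 0.56641×0.99678×0.99312 = -0.096069 + 0.560702 = 0.464633.
Q̄ = (S₀/π) × [bracket] = (1361/π) × 0.464633 = 201.3 W/m².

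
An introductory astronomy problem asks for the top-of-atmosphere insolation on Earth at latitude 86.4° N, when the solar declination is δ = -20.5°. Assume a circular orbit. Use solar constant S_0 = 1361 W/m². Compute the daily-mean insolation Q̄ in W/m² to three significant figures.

Q̄ ≈ 0.00 W/m²

cos h₀ = −tan(+86.4°) tan(-20.500°) = 5.9427 ≥ 1 ⇒ polar night, h₀ = 0 and Q̄ = 0.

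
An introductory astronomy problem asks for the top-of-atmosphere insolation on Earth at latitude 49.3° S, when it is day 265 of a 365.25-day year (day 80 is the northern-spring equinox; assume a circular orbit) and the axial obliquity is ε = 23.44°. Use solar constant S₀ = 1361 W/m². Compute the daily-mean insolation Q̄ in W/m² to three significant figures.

Solar longitude: λ_s = 360° × (265 − 80)/365.25 = 182.341°.
sin δ = sin 23.44° × sin 182.341° = -0.01625, so δ = -0.931°.
cos H₀ = −tan(-49.3°) tan(-0.931°) = -0.0189, H₀ = 1.5897 rad.
Bracket: H₀ sin φ sin δ + cos φ cos δ sin H₀ = 1.5897×-0.75813×-0.01625 + 0.65210×0.99987×0.99982 = 0.019584 + 0.651898 = 0.671482.
Q̄ = (S₀/π) × [bracket] = (1361/π) × 0.671482 = 290.9 W/m².

Q̄ ≈ 291 W/m²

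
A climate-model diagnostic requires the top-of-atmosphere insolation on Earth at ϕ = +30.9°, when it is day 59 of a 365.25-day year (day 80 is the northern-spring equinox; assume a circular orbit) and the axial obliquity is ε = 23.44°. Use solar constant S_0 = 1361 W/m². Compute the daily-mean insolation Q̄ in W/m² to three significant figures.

Solar longitude: L_s = 360° × (59 − 80)/365.25 = -20.698°, i.e. -20.698° + 360° = 339.302°.
sin δ = sin 23.44° × sin 339.302° = -0.14060, so δ = -8.082°.
cos h₀ = −tan(+30.9°) tan(-8.082°) = 0.0850, h₀ = 1.4857 rad.
Bracket: h₀ sin ϕ sin δ + cos ϕ cos δ sin h₀ = 1.4857×0.51354×-0.14060 + 0.85806×0.99007×0.99638 = -0.107273 + 0.846464 = 0.739191.
Q̄ = (S_0/π) × [bracket] = (1361/π) × 0.739191 = 320.2 W/m².

Q̄ ≈ 320 W/m²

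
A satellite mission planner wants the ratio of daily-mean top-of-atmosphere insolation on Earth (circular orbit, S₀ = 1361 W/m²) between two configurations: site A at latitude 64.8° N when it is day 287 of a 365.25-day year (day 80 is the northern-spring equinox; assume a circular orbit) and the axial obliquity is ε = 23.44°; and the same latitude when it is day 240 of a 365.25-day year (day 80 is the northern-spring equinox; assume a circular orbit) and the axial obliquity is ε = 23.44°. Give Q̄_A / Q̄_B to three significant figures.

— Configuration A (φ=+64.8°):
Solar longitude: λ_s = 360° × (287 − 80)/365.25 = 204.025°.
sin δ = sin 23.44° × sin 204.025° = -0.16195, so δ = -9.320°.
cos H₀ = −tan(+64.8°) tan(-9.320°) = 0.3488, H₀ = 1.2145 rad.
Bracket: H₀ sin φ sin δ + cos φ cos δ sin H₀ = 1.2145×0.90483×-0.16195 + 0.42578×0.98680×0.93721 = -0.177969 + 0.393778 = 0.215809.
Q̄ = (S₀/π) × [bracket] = (1361/π) × 0.215809 = 93.493 W/m².
— Configuration B (φ=+64.8°):
Solar longitude: λ_s = 360° × (240 − 80)/365.25 = 157.700°.
sin δ = sin 23.44° × sin 157.700° = 0.15094, so δ = +8.682°.
cos H₀ = −tan(+64.8°) tan(+8.682°) = -0.3245, H₀ = 1.9013 rad.
Bracket: H₀ sin φ sin δ + cos φ cos δ sin H₀ = 1.9013×0.90483×0.15094 + 0.42578×0.98854×0.94589 = 0.259670 + 0.398126 = 0.657796.
Q̄ = (S₀/π) × [bracket] = (1361/π) × 0.657796 = 284.97 W/m².
Ratio Q̄_A / Q̄_B = 93.493 / 284.97 = 0.3281.

Q̄_A / Q̄_B ≈ 0.328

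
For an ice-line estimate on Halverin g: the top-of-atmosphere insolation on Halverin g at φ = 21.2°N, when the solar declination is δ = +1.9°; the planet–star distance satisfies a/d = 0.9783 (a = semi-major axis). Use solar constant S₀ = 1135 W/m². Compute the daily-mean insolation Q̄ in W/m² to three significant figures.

cos H₀ = −tan(+21.2°) tan(+1.900°) = -0.0129, H₀ = 1.5837 rad.
Bracket: H₀ sin φ sin δ + cos φ cos δ sin H₀ = 1.5837×0.36162×0.03316 + 0.93232×0.99945×0.99992 = 0.018991 + 0.931733 = 0.950724.
Inverse-square distance factor (a/d)² = 0.9783² = 0.957071.
Q̄ = (S₀/π) × 0.957071 × [bracket] = (1135/π) × 0.957071 × 0.950724 = 328.7 W/m².

Q̄ ≈ 329 W/m²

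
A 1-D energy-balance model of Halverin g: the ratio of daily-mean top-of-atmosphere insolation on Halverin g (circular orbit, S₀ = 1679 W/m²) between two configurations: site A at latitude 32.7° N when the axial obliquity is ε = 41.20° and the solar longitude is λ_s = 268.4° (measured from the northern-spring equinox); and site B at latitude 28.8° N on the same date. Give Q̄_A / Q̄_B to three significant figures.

— Configuration A (φ=+32.7°):
Solar declination: sin δ = sin ε · sin λ_s = sin 41.20° × sin 268.4° = -0.65843, so δ = -41.180°.
cos H₀ = −tan(+32.7°) tan(-41.180°) = 0.5616, H₀ = 0.9744 rad.
Bracket: H₀ sin φ sin δ + cos φ cos δ sin H₀ = 0.9744×0.54024×-0.65843 + 0.84151×0.75264×0.82739 = -0.346604 + 0.524031 = 0.177427.
Q̄ = (S₀/π) × [bracket] = (1679/π) × 0.177427 = 94.824 W/m².
— Configuration B (φ=+28.8°):
cos H₀ = −tan(+28.8°) tan(-41.180°) = 0.4809, H₀ = 1.0691 rad.
Bracket: H₀ sin φ sin δ + cos φ cos δ sin H₀ = 1.0691×0.48175×-0.65843 + 0.87631×0.75264×0.87675 = -0.339117 + 0.578257 = 0.239140.
Q̄ = (S₀/π) × [bracket] = (1679/π) × 0.239140 = 127.81 W/m².
Ratio Q̄_A / Q̄_B = 94.824 / 127.81 = 0.7419.

Q̄_A / Q̄_B ≈ 0.742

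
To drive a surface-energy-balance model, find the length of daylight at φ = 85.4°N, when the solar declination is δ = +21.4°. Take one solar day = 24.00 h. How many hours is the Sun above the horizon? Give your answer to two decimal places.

Sunrise equation: cos H₀ = −tan φ · tan δ = -4.8708 ≤ −1, so the Sun never sets (polar day) and H₀ = π.
Daylight = 2H₀/(2π) × 24.00 h = (3.1416/π) × 24.00 = 24.00 h.

24.00 h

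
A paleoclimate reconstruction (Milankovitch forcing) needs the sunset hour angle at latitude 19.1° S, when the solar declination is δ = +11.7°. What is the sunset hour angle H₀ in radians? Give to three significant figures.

cos H₀ = −tan φ · tan δ = −tan(-19.1°) × tan(+11.700°) = 0.0717, so H₀ = 1.4990 rad = 85.89°.

H₀ = 1.50 rad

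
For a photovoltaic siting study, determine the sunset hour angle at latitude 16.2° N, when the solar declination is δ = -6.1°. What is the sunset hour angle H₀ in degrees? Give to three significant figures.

H₀ = 88.2°

cos H₀ = −tan φ · tan δ = −tan(+16.2°) × tan(-6.100°) = 0.0310, so H₀ = 1.5397 rad = 88.22°.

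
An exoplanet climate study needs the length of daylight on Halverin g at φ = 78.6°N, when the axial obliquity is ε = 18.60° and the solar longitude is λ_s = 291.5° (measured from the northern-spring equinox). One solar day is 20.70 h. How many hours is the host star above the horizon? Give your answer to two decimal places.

Solar declination: sin δ = sin ε · sin λ_s = sin 18.60° × sin 291.5° = -0.29677, so δ = -17.263°.
cos H₀ = −tan φ · tan δ = 1.5412 ≥ 1, so the host star never rises (polar night) and H₀ = 0.
Daylight = 2H₀/(2π) × 20.70 h = (0.0000/π) × 20.70 = 0.00 h.

0.00 h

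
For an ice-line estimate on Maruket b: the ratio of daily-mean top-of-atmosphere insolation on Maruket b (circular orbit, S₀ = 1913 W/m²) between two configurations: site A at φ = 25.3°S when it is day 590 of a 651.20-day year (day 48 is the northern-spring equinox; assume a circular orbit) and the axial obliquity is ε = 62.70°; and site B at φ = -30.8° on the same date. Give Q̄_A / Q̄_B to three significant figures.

— Configuration A (φ=-25.3°):
Solar longitude: λ_s = 360° × (590 − 48)/651.20 = 299.631°.
sin δ = sin 62.70° × sin 299.631° = -0.77241, so δ = -50.571°.
cos H₀ = −tan(-25.3°) tan(-50.571°) = -0.5749, H₀ = 2.1832 rad.
Bracket: H₀ sin φ sin δ + cos φ cos δ sin H₀ = 2.1832×-0.42736×-0.77241 + 0.90408×0.63513×0.81825 = 0.720668 + 0.469846 = 1.190514.
Q̄ = (S₀/π) × [bracket] = (1913/π) × 1.190514 = 724.94 W/m².
— Configuration B (φ=-30.8°):
cos H₀ = −tan(-30.8°) tan(-50.571°) = -0.7250, H₀ = 2.3818 rad.
Bracket: H₀ sin φ sin δ + cos φ cos δ sin H₀ = 2.3818×-0.51204×-0.77241 + 0.85896×0.63513×0.68878 = 0.942013 + 0.375765 = 1.317778.
Q̄ = (S₀/π) × [bracket] = (1913/π) × 1.317778 = 802.43 W/m².
Ratio Q̄_A / Q̄_B = 724.94 / 802.43 = 0.9034.

Q̄_A / Q̄_B ≈ 0.903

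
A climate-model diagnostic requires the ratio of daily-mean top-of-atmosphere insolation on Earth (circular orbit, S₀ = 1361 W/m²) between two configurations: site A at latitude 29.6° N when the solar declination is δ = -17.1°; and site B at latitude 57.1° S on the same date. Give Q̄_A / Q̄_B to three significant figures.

Q̄_A / Q̄_B ≈ 0.637

— Configuration A (φ=+29.6°):
cos H₀ = −tan(+29.6°) tan(-17.100°) = 0.1748, H₀ = 1.3951 rad.
Bracket: H₀ sin φ sin δ + cos φ cos δ sin H₀ = 1.3951×0.49394×-0.29404 + 0.86949×0.95579×0.98461 = -0.202622 + 0.818260 = 0.615638.
Q̄ = (S₀/π) × [bracket] = (1361/π) × 0.615638 = 266.71 W/m².
— Configuration B (φ=-57.1°):
cos H₀ = −tan(-57.1°) tan(-17.100°) = -0.4755, H₀ = 2.0664 rad.
Bracket: H₀ sin φ sin δ + cos φ cos δ sin H₀ = 2.0664×-0.83962×-0.29404 + 0.54317×0.95579×0.87969 = 0.510157 + 0.456697 = 0.966854.
Q̄ = (S₀/π) × [bracket] = (1361/π) × 0.966854 = 418.86 W/m².
Ratio Q̄_A / Q̄_B = 266.71 / 418.86 = 0.6368.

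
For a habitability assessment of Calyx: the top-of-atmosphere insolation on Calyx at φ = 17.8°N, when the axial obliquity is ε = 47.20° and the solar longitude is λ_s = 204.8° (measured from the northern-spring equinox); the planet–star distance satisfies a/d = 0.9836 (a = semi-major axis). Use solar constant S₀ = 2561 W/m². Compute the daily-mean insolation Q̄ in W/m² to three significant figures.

Solar declination: sin δ = sin ε · sin λ_s = sin 47.20° × sin 204.8° = -0.30776, so δ = -17.925°.
cos H₀ = −tan(+17.8°) tan(-17.925°) = 0.1039, H₀ = 1.4668 rad.
Bracket: H₀ sin φ sin δ + cos φ cos δ sin H₀ = 1.4668×0.30570×-0.30776 + 0.95213×0.95146×0.99459 = -0.138000 + 0.901013 = 0.763013.
Inverse-square distance factor (a/d)² = 0.9836² = 0.967469.
Q̄ = (S₀/π) × 0.967469 × [bracket] = (2561/π) × 0.967469 × 0.763013 = 601.8 W/m².

Q̄ ≈ 602 W/m²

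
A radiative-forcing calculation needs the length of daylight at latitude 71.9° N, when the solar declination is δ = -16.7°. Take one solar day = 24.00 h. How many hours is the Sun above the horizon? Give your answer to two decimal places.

cos H₀ = −tan φ · tan δ = −tan(+71.9°) × tan(-16.700°) = 0.9179, so H₀ = 0.4081 rad = 23.38°.
Daylight = 2H₀/(2π) × 24.00 h = (0.4081/π) × 24.00 = 3.12 h.

3.12 h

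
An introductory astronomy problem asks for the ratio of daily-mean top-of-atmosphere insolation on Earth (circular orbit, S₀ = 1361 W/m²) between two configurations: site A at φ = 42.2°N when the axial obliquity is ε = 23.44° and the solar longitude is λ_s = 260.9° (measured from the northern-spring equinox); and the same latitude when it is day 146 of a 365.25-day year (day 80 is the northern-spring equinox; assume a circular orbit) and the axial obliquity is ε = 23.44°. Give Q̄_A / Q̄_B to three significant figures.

— Configuration A (φ=+42.2°):
Solar declination: sin δ = sin ε · sin λ_s = sin 23.44° × sin 260.9° = -0.39278, so δ = -23.128°.
cos H₀ = −tan(+42.2°) tan(-23.128°) = 0.3873, H₀ = 1.1731 rad.
Bracket: H₀ sin φ sin δ + cos φ cos δ sin H₀ = 1.1731×0.67172×-0.39278 + 0.74080×0.91963×0.92196 = -0.309509 + 0.628096 = 0.318587.
Q̄ = (S₀/π) × [bracket] = (1361/π) × 0.318587 = 138.02 W/m².
— Configuration B (φ=+42.2°):
Solar longitude: λ_s = 360° × (146 − 80)/365.25 = 65.051°.
sin δ = sin 23.44° × sin 65.051° = 0.36067, so δ = +21.141°.
cos H₀ = −tan(+42.2°) tan(+21.141°) = -0.3506, H₀ = 1.9290 rad.
Bracket: H₀ sin φ sin δ + cos φ cos δ sin H₀ = 1.9290×0.67172×0.36067 + 0.74080×0.93269×0.93651 = 0.467337 + 0.647069 = 1.114406.
Q̄ = (S₀/π) × [bracket] = (1361/π) × 1.114406 = 482.78 W/m².
Ratio Q̄_A / Q̄_B = 138.02 / 482.78 = 0.2859.

Q̄_A / Q̄_B ≈ 0.286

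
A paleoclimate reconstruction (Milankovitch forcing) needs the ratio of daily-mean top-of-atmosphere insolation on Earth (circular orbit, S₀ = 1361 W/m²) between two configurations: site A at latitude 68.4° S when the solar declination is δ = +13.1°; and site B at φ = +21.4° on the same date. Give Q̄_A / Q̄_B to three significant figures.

— Configuration A (φ=-68.4°):
cos H₀ = −tan(-68.4°) tan(+13.100°) = 0.5878, H₀ = 0.9425 rad.
Bracket: H₀ sin φ sin δ + cos φ cos δ sin H₀ = 0.9425×-0.92978×0.22665 + 0.36812×0.97398×0.80904 = -0.198617 + 0.290074 = 0.091457.
Q̄ = (S₀/π) × [bracket] = (1361/π) × 0.091457 = 39.621 W/m².
— Configuration B (φ=+21.4°):
cos H₀ = −tan(+21.4°) tan(+13.100°) = -0.0912, H₀ = 1.6621 rad.
Bracket: H₀ sin φ sin δ + cos φ cos δ sin H₀ = 1.6621×0.36488×0.22665 + 0.93106×0.97398×0.99583 = 0.137456 + 0.903052 = 1.040508.
Q̄ = (S₀/π) × [bracket] = (1361/π) × 1.040508 = 450.77 W/m².
Ratio Q̄_A / Q̄_B = 39.621 / 450.77 = 0.08790.

Q̄_A / Q̄_B ≈ 0.0879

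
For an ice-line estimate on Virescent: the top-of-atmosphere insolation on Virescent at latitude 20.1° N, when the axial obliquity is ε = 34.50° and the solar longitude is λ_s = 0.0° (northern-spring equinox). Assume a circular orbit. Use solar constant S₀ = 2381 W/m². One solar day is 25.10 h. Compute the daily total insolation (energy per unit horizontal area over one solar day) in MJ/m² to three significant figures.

64.3 MJ/m²

Solar declination: sin δ = sin ε · sin λ_s = sin 34.50° × sin 0.0° = 0.00000, so δ = +0.000°.
cos H₀ = −tan(+20.1°) tan(+0.000°) = -0.0000, H₀ = 1.5708 rad.
Bracket: H₀ sin φ sin δ + cos φ cos δ sin H₀ = 1.5708×0.34366×0.00000 + 0.93909×1.00000×1.00000 = 0.000000 + 0.939090 = 0.939090.
Q̄ = (S₀/π) × [bracket] = (2381/π) × 0.939090 = 711.73 W/m².
Daily total = Q̄ × 25.10 h × 3600 s/h = 711.73 × 25.10 × 3600 / 10⁶ = 64.31 MJ/m².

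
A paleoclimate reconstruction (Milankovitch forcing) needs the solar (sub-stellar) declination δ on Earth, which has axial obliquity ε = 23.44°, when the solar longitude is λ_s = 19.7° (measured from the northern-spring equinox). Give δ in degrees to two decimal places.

δ = +7.71°

sin δ = sin ε · sin λ_s = sin 23.44° × sin 19.7° = 0.134093.
δ = arcsin(0.134093) = +7.71°.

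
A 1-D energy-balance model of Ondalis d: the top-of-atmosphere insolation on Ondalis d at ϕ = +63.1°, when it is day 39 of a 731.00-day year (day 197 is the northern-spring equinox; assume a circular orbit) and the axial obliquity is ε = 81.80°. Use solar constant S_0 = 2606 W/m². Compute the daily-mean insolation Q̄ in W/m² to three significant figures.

Solar longitude: L_s = 360° × (39 − 197)/731.00 = -77.811°, i.e. -77.811° + 360° = 282.189°.
sin δ = sin 81.80° × sin 282.189° = -0.96746, so δ = -75.344°.
cos h₀ = −tan(+63.1°) tan(-75.344°) = 7.5372 ≥ 1 ⇒ polar night, h₀ = 0 and Q̄ = 0.

Q̄ ≈ 0.00 W/m²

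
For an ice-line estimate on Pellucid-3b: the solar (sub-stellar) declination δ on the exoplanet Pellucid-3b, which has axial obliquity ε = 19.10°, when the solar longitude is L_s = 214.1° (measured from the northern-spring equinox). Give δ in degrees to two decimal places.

δ = -10.57°

sin δ = sin ε · sin L_s = sin 19.10° × sin 214.1° = -0.183451.
δ = arcsin(-0.183451) = -10.57°.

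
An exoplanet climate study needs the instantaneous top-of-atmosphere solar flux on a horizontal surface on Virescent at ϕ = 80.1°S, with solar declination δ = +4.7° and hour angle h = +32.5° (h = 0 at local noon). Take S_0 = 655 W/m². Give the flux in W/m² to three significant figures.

41.8 W/m²

cos θ_z = sin ϕ sin δ + cos ϕ cos δ cos h = -0.080718 + 0.144516 = 0.063798.
Flux = S_0 · cos θ_z = 655 × 0.063798 = 41.79 W/m².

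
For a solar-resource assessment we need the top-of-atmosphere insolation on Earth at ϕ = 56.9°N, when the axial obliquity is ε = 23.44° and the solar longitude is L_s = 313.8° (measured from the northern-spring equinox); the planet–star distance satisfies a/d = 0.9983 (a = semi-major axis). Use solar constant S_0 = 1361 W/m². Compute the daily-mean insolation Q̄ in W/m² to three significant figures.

Solar declination: sin δ = sin ε · sin L_s = sin 23.44° × sin 313.8° = -0.28711, so δ = -16.685°.
cos h₀ = −tan(+56.9°) tan(-16.685°) = 0.4598, h₀ = 1.0930 rad.
Bracket: h₀ sin ϕ sin δ + cos ϕ cos δ sin h₀ = 1.0930×0.83772×-0.28711 + 0.54610×0.95790×0.88803 = -0.262886 + 0.464537 = 0.201651.
Inverse-square distance factor (a/d)² = 0.9983² = 0.996603.
Q̄ = (S_0/π) × 0.996603 × [bracket] = (1361/π) × 0.996603 × 0.201651 = 87.06 W/m².

Q̄ ≈ 87.1 W/m²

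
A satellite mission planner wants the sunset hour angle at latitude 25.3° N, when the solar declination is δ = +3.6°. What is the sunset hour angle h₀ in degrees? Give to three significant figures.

cos h₀ = −tan ϕ · tan δ = −tan(+25.3°) × tan(+3.600°) = -0.0297, so h₀ = 1.6005 rad = 91.70°.

h₀ = 91.7°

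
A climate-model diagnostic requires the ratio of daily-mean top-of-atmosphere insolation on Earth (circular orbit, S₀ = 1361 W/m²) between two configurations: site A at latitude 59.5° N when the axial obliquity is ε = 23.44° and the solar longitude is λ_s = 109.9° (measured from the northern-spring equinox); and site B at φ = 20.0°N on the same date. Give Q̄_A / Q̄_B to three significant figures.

— Configuration A (φ=+59.5°):
Solar declination: sin δ = sin ε · sin λ_s = sin 23.44° × sin 109.9° = 0.37404, so δ = +21.965°.
cos H₀ = −tan(+59.5°) tan(+21.965°) = -0.6847, H₀ = 2.3250 rad.
Bracket: H₀ sin φ sin δ + cos φ cos δ sin H₀ = 2.3250×0.86163×0.37404 + 0.50754×0.92741×0.72884 = 0.749310 + 0.343063 = 1.092373.
Q̄ = (S₀/π) × [bracket] = (1361/π) × 1.092373 = 473.24 W/m².
— Configuration B (φ=+20.0°):
cos H₀ = −tan(+20.0°) tan(+21.965°) = -0.1468, H₀ = 1.7181 rad.
Bracket: H₀ sin φ sin δ + cos φ cos δ sin H₀ = 1.7181×0.34202×0.37404 + 0.93969×0.92741×0.98917 = 0.219795 + 0.862040 = 1.081835.
Q̄ = (S₀/π) × [bracket] = (1361/π) × 1.081835 = 468.67 W/m².
Ratio Q̄_A / Q̄_B = 473.24 / 468.67 = 1.010.

Q̄_A / Q̄_B ≈ 1.01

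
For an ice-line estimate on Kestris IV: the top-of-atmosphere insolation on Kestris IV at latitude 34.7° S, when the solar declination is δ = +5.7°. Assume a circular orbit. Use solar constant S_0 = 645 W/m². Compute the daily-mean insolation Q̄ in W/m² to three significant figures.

cos h₀ = −tan(-34.7°) tan(+5.700°) = 0.0691, h₀ = 1.5016 rad.
Bracket: h₀ sin ϕ sin δ + cos ϕ cos δ sin h₀ = 1.5016×-0.56928×0.09932 + 0.82214×0.99506×0.99761 = -0.084902 + 0.816123 = 0.731221.
Q̄ = (S_0/π) × [bracket] = (645/π) × 0.731221 = 150.1 W/m².

Q̄ ≈ 150 W/m²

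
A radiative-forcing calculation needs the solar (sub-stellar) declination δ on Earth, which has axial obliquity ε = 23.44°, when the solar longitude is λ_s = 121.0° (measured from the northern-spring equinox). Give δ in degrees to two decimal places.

sin δ = sin ε · sin λ_s = sin 23.44° × sin 121.0° = 0.340971.
δ = arcsin(0.340971) = +19.94°.

δ = +19.94°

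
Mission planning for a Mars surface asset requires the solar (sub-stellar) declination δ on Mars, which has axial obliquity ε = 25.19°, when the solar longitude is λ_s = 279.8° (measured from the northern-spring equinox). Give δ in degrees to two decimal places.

δ = -24.80°

sin δ = sin ε · sin λ_s = sin 25.19° × sin 279.8° = -0.419411.
δ = arcsin(-0.419411) = -24.80°.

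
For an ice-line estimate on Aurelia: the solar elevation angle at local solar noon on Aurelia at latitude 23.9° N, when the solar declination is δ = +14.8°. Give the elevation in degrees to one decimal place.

80.9°

At local noon the hour angle is zero, so the zenith angle equals |φ − δ| = |+23.9° − (+14.800°)| = 9.100°.
Elevation = 90° − 9.100° = 80.9°.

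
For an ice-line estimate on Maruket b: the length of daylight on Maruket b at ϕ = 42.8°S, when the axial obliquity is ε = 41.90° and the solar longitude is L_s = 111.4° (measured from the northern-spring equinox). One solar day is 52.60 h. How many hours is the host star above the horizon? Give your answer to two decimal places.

12.47 h

Solar declination: sin δ = sin ε · sin L_s = sin 41.90° × sin 111.4° = 0.62179, so δ = +38.447°.
cos h₀ = −tan ϕ · tan δ = −tan(-42.8°) × tan(+38.447°) = 0.7352, so h₀ = 0.7449 rad = 42.68°.
Daylight = 2h₀/(2π) × 52.60 h = (0.7449/π) × 52.60 = 12.47 h.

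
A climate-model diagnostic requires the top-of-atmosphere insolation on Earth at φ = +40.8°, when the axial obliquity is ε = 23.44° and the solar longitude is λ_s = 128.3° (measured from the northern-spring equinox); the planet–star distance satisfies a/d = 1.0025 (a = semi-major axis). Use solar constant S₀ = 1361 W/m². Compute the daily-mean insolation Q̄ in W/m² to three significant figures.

Solar declination: sin δ = sin ε · sin λ_s = sin 23.44° × sin 128.3° = 0.31218, so δ = +18.190°.
cos H₀ = −tan(+40.8°) tan(+18.190°) = -0.2836, H₀ = 1.8584 rad.
Bracket: H₀ sin φ sin δ + cos φ cos δ sin H₀ = 1.8584×0.65342×0.31218 + 0.75700×0.95002×0.95893 = 0.379085 + 0.689629 = 1.068714.
Inverse-square distance factor (a/d)² = 1.0025² = 1.005006.
Q̄ = (S₀/π) × 1.005006 × [bracket] = (1361/π) × 1.005006 × 1.068714 = 465.3 W/m².

Q̄ ≈ 465 W/m²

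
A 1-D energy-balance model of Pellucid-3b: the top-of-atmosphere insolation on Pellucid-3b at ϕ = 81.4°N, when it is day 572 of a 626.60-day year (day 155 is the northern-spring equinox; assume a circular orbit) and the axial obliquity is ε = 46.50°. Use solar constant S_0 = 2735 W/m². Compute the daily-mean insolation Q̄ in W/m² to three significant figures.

Q̄ ≈ 0.00 W/m²

Solar longitude: L_s = 360° × (572 − 155)/626.60 = 239.579°.
sin δ = sin 46.50° × sin 239.579° = -0.62551, so δ = -38.720°.
cos h₀ = −tan(+81.4°) tan(-38.720°) = 5.3011 ≥ 1 ⇒ polar night, h₀ = 0 and Q̄ = 0.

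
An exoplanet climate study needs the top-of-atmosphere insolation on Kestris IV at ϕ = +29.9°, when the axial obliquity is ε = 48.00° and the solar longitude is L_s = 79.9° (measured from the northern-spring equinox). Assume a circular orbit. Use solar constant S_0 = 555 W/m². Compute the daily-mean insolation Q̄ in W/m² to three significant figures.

Solar declination: sin δ = sin ε · sin L_s = sin 48.00° × sin 79.9° = 0.73163, so δ = +47.023°.
cos h₀ = −tan(+29.9°) tan(+47.023°) = -0.6171, h₀ = 2.2359 rad.
Bracket: h₀ sin ϕ sin δ + cos ϕ cos δ sin h₀ = 2.2359×0.49849×0.73163 + 0.86690×0.68170×0.78686 = 0.815456 + 0.465007 = 1.280463.
Q̄ = (S_0/π) × [bracket] = (555/π) × 1.280463 = 226.2 W/m².

Q̄ ≈ 226 W/m²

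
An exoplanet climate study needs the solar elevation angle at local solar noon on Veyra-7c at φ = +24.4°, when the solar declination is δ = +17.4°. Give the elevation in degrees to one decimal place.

83.0°

At local noon the hour angle is zero, so the zenith angle equals |φ − δ| = |+24.4° − (+17.400°)| = 7.000°.
Elevation = 90° − 7.000° = 83.0°.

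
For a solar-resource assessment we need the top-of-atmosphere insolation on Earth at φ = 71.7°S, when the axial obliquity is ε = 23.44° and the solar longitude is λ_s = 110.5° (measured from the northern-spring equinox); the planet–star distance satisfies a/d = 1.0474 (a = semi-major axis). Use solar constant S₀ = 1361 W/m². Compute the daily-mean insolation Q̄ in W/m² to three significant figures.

Q̄ ≈ 0.00 W/m²

Solar declination: sin δ = sin ε · sin λ_s = sin 23.44° × sin 110.5° = 0.37260, so δ = +21.876°.
cos H₀ = −tan(-71.7°) tan(+21.876°) = 1.2141 ≥ 1 ⇒ polar night, H₀ = 0 and Q̄ = 0.
Inverse-square distance factor (a/d)² = 1.0474² = 1.097047.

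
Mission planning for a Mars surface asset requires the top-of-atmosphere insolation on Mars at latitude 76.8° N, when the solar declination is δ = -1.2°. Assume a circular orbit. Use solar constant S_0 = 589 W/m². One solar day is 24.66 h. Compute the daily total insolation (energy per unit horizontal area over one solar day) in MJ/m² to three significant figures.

cos h₀ = −tan(+76.8°) tan(-1.200°) = 0.0893, h₀ = 1.4814 rad.
Bracket: h₀ sin ϕ sin δ + cos ϕ cos δ sin h₀ = 1.4814×0.97358×-0.02094 + 0.22835×0.99978×0.99600 = -0.030201 + 0.227387 = 0.197186.
Q̄ = (S_0/π) × [bracket] = (589/π) × 0.197186 = 36.969 W/m².
Daily total = Q̄ × 24.66 h × 3600 s/h = 36.969 × 24.66 × 3600 / 10⁶ = 3.282 MJ/m².

3.28 MJ/m²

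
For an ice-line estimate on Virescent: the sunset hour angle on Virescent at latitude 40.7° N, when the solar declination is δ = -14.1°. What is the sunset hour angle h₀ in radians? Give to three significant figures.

h₀ = 1.35 rad

cos h₀ = −tan ϕ · tan δ = −tan(+40.7°) × tan(-14.100°) = 0.2161, so h₀ = 1.3530 rad = 77.52°.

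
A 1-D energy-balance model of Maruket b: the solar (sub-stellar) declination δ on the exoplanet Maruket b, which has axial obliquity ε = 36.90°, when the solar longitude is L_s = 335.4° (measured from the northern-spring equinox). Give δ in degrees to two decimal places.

sin δ = sin ε · sin L_s = sin 36.90° × sin 335.4° = -0.249943.
δ = arcsin(-0.249943) = -14.47°.

δ = -14.47°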